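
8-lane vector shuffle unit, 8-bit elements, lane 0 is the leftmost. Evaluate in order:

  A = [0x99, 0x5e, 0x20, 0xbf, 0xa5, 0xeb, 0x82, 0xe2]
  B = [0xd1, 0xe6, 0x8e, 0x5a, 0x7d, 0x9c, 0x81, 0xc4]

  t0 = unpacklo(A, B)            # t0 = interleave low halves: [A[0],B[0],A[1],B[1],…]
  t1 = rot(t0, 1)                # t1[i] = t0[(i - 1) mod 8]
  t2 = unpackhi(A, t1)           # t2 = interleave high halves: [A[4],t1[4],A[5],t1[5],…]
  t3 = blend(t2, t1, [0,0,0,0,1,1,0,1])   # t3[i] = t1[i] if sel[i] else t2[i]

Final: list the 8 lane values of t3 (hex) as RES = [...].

t0 = [0x99, 0xd1, 0x5e, 0xe6, 0x20, 0x8e, 0xbf, 0x5a]
t1 = [0x5a, 0x99, 0xd1, 0x5e, 0xe6, 0x20, 0x8e, 0xbf]
t2 = [0xa5, 0xe6, 0xeb, 0x20, 0x82, 0x8e, 0xe2, 0xbf]
t3 = [0xa5, 0xe6, 0xeb, 0x20, 0xe6, 0x20, 0xe2, 0xbf]

RES = [0xa5, 0xe6, 0xeb, 0x20, 0xe6, 0x20, 0xe2, 0xbf]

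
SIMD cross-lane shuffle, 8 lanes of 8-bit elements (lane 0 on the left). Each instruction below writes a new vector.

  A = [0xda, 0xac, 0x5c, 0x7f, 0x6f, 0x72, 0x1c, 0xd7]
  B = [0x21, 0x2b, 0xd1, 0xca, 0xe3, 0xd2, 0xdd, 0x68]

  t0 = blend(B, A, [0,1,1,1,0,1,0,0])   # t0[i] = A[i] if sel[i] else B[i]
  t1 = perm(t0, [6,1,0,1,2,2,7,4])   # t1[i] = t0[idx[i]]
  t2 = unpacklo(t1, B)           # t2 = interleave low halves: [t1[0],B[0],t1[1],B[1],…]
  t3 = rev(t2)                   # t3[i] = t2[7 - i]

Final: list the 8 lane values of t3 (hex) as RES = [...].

→ t0 |21|ac|5c|7f|e3|72|dd|68|
→ t1 |dd|ac|21|ac|5c|5c|68|e3|
→ t2 |dd|21|ac|2b|21|d1|ac|ca|
→ t3 |ca|ac|d1|21|2b|ac|21|dd|

RES = [0xca, 0xac, 0xd1, 0x21, 0x2b, 0xac, 0x21, 0xdd]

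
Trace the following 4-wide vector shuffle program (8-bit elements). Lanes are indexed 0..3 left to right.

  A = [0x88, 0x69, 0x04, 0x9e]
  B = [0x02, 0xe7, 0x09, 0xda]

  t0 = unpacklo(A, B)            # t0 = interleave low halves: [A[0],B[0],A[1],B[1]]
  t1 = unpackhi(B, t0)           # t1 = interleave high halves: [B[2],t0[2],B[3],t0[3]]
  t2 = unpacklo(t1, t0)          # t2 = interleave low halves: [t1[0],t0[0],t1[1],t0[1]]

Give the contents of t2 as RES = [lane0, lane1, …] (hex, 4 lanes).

  t0: 88 02 69 e7
  t1: 09 69 da e7
  t2: 09 88 69 02

RES = [0x09, 0x88, 0x69, 0x02]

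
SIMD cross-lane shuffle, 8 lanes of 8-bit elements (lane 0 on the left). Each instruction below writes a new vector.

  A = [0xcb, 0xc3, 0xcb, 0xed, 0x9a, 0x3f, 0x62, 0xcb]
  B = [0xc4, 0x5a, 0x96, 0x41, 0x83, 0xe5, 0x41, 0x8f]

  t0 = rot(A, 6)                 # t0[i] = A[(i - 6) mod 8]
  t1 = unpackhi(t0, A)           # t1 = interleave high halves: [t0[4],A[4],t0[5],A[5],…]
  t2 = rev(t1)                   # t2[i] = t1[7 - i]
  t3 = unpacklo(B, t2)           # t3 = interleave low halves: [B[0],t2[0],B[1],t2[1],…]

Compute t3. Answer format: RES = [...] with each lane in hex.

RES = [0xc4, 0xcb, 0x5a, 0xc3, 0x96, 0x62, 0x41, 0xcb]

→ t0 |cb|ed|9a|3f|62|cb|cb|c3|
→ t1 |62|9a|cb|3f|cb|62|c3|cb|
→ t2 |cb|c3|62|cb|3f|cb|9a|62|
→ t3 |c4|cb|5a|c3|96|62|41|cb|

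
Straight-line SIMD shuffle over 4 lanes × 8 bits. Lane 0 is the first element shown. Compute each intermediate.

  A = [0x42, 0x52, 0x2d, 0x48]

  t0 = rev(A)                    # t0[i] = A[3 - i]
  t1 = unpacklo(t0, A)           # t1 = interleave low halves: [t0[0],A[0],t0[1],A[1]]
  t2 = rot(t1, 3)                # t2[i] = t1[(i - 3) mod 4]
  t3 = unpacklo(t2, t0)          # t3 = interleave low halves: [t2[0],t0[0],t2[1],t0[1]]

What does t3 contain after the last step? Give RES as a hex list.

RES = [0x42, 0x48, 0x2d, 0x2d]

→ t0 |48|2d|52|42|
→ t1 |48|42|2d|52|
→ t2 |42|2d|52|48|
→ t3 |42|48|2d|2d|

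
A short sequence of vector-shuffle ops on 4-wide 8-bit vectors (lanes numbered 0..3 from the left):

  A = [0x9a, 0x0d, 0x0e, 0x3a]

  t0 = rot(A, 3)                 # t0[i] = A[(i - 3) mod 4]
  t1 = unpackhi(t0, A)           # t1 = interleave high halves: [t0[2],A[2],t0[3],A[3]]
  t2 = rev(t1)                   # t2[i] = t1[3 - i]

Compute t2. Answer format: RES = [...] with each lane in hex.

→ t0 |0d|0e|3a|9a|
→ t1 |3a|0e|9a|3a|
→ t2 |3a|9a|0e|3a|

RES = [ 0x3a  0x9a  0x0e  0x3a ]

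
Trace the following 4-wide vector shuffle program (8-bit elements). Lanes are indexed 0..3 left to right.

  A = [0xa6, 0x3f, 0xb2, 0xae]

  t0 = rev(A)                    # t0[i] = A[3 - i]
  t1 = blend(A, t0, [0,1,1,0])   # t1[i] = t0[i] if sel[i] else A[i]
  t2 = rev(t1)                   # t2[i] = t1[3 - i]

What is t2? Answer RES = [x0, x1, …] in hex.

RES = [0xae, 0x3f, 0xb2, 0xa6]

t0 = [0xae, 0xb2, 0x3f, 0xa6]
t1 = [0xa6, 0xb2, 0x3f, 0xae]
t2 = [0xae, 0x3f, 0xb2, 0xa6]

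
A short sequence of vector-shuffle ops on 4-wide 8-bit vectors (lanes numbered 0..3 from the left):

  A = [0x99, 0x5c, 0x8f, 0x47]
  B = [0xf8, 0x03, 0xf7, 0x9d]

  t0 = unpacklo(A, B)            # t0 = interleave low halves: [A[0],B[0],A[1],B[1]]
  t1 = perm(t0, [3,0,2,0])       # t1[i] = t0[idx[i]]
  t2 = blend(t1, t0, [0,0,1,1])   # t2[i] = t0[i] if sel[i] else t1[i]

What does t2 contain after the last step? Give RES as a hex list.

→ t0 |99|f8|5c|03|
→ t1 |03|99|5c|99|
→ t2 |03|99|5c|03|

RES = [ 0x03  0x99  0x5c  0x03 ]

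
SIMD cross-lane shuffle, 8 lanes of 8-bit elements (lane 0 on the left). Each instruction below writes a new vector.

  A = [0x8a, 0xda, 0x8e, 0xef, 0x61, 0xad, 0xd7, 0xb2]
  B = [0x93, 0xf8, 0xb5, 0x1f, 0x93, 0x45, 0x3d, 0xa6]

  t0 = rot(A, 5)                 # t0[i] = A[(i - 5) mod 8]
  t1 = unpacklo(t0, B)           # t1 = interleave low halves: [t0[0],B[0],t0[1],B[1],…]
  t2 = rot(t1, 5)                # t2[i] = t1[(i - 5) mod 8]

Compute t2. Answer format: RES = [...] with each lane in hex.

RES = [ 0xf8  0xad  0xb5  0xd7  0x1f  0xef  0x93  0x61 ]

t0 = [0xef, 0x61, 0xad, 0xd7, 0xb2, 0x8a, 0xda, 0x8e]
t1 = [0xef, 0x93, 0x61, 0xf8, 0xad, 0xb5, 0xd7, 0x1f]
t2 = [0xf8, 0xad, 0xb5, 0xd7, 0x1f, 0xef, 0x93, 0x61]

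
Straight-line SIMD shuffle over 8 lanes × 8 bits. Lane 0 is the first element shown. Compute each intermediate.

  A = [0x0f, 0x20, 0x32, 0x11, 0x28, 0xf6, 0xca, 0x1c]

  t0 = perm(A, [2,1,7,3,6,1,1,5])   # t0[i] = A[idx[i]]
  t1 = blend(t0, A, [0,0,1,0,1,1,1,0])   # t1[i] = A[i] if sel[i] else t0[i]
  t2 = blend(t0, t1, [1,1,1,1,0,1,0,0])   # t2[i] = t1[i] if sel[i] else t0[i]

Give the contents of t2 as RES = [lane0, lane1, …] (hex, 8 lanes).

RES = [ 0x32  0x20  0x32  0x11  0xca  0xf6  0x20  0xf6 ]

  t0: 32 20 1c 11 ca 20 20 f6
  t1: 32 20 32 11 28 f6 ca f6
  t2: 32 20 32 11 ca f6 20 f6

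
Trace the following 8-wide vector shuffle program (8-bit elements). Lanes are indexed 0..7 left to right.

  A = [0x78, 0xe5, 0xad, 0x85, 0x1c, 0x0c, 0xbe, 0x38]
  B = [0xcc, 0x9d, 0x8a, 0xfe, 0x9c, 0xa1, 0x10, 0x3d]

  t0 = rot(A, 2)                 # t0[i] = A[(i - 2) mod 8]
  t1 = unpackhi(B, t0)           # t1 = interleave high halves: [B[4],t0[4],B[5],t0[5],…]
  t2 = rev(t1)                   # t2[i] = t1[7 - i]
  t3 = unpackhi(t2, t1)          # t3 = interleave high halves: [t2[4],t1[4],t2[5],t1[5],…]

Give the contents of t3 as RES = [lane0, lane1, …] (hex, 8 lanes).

t0 = [0xbe, 0x38, 0x78, 0xe5, 0xad, 0x85, 0x1c, 0x0c]
t1 = [0x9c, 0xad, 0xa1, 0x85, 0x10, 0x1c, 0x3d, 0x0c]
t2 = [0x0c, 0x3d, 0x1c, 0x10, 0x85, 0xa1, 0xad, 0x9c]
t3 = [0x85, 0x10, 0xa1, 0x1c, 0xad, 0x3d, 0x9c, 0x0c]

RES = [0x85, 0x10, 0xa1, 0x1c, 0xad, 0x3d, 0x9c, 0x0c]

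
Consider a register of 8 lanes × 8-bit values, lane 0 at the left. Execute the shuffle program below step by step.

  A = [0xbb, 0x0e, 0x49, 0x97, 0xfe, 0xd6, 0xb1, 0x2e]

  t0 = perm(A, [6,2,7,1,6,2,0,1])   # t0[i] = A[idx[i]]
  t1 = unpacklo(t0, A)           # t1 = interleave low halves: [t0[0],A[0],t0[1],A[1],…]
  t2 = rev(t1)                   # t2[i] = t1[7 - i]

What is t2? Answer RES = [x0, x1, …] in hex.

RES = [ 0x97  0x0e  0x49  0x2e  0x0e  0x49  0xbb  0xb1 ]

→ t0 |b1|49|2e|0e|b1|49|bb|0e|
→ t1 |b1|bb|49|0e|2e|49|0e|97|
→ t2 |97|0e|49|2e|0e|49|bb|b1|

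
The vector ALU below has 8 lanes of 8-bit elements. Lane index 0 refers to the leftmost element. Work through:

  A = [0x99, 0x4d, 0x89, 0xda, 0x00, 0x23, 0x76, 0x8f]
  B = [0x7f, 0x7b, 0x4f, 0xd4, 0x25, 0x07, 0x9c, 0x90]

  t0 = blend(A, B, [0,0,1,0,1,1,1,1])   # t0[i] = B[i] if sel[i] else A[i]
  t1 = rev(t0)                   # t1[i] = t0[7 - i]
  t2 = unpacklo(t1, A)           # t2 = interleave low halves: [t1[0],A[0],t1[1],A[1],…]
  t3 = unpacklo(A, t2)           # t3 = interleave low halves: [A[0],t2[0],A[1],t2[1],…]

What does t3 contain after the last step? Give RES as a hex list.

→ t0 |99|4d|4f|da|25|07|9c|90|
→ t1 |90|9c|07|25|da|4f|4d|99|
→ t2 |90|99|9c|4d|07|89|25|da|
→ t3 |99|90|4d|99|89|9c|da|4d|

RES = [ 0x99  0x90  0x4d  0x99  0x89  0x9c  0xda  0x4d ]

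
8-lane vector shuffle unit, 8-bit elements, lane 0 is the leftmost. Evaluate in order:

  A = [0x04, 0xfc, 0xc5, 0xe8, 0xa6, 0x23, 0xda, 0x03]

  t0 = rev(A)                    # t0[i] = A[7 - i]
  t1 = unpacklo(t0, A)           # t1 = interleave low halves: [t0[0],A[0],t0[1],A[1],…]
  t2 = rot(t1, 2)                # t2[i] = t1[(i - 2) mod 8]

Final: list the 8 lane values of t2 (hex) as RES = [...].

RES = [0xa6, 0xe8, 0x03, 0x04, 0xda, 0xfc, 0x23, 0xc5]

→ t0 |03|da|23|a6|e8|c5|fc|04|
→ t1 |03|04|da|fc|23|c5|a6|e8|
→ t2 |a6|e8|03|04|da|fc|23|c5|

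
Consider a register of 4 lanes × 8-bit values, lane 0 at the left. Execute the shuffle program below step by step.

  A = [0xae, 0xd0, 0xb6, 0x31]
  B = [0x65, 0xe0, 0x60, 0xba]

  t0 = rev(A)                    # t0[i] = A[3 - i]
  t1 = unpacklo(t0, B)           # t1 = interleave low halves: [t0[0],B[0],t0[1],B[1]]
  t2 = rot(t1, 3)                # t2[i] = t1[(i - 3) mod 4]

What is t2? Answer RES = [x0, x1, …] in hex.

RES = [ 0x65  0xb6  0xe0  0x31 ]

→ t0 |31|b6|d0|ae|
→ t1 |31|65|b6|e0|
→ t2 |65|b6|e0|31|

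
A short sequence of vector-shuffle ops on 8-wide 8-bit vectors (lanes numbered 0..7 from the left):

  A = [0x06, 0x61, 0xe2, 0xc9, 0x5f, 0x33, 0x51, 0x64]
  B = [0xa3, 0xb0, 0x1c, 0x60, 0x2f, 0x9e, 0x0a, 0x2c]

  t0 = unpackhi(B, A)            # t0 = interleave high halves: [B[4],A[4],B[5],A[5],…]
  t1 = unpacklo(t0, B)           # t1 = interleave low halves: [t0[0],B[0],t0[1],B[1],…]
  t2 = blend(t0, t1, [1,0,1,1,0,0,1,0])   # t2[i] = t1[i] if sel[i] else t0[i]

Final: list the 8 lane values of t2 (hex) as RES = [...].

RES = [ 0x2f  0x5f  0x5f  0xb0  0x0a  0x51  0x33  0x64 ]

  t0: 2f 5f 9e 33 0a 51 2c 64
  t1: 2f a3 5f b0 9e 1c 33 60
  t2: 2f 5f 5f b0 0a 51 33 64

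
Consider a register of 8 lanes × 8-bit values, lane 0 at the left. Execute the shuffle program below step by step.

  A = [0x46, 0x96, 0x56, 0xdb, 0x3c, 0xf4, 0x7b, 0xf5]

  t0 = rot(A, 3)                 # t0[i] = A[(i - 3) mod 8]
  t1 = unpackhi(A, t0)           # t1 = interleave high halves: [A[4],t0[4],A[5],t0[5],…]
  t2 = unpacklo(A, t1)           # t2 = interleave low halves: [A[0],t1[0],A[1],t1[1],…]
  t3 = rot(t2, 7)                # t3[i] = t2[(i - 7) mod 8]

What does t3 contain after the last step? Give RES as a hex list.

  t0: f4 7b f5 46 96 56 db 3c
  t1: 3c 96 f4 56 7b db f5 3c
  t2: 46 3c 96 96 56 f4 db 56
  t3: 3c 96 96 56 f4 db 56 46

RES = [0x3c, 0x96, 0x96, 0x56, 0xf4, 0xdb, 0x56, 0x46]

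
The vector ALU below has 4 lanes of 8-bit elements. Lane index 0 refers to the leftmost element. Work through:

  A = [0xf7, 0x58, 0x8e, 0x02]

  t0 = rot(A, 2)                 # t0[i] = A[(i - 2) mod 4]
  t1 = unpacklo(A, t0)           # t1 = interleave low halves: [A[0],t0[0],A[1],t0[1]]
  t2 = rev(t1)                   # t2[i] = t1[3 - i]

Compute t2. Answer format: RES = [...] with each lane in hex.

→ t0 |8e|02|f7|58|
→ t1 |f7|8e|58|02|
→ t2 |02|58|8e|f7|

RES = [ 0x02  0x58  0x8e  0xf7 ]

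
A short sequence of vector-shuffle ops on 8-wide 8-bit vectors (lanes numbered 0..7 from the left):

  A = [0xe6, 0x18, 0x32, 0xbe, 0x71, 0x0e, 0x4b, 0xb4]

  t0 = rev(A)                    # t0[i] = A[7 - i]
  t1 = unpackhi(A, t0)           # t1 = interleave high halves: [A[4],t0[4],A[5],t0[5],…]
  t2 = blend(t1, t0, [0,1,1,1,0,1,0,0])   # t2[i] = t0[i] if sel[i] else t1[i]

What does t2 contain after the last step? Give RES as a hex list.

RES = [0x71, 0x4b, 0x0e, 0x71, 0x4b, 0x32, 0xb4, 0xe6]

t0 = [0xb4, 0x4b, 0x0e, 0x71, 0xbe, 0x32, 0x18, 0xe6]
t1 = [0x71, 0xbe, 0x0e, 0x32, 0x4b, 0x18, 0xb4, 0xe6]
t2 = [0x71, 0x4b, 0x0e, 0x71, 0x4b, 0x32, 0xb4, 0xe6]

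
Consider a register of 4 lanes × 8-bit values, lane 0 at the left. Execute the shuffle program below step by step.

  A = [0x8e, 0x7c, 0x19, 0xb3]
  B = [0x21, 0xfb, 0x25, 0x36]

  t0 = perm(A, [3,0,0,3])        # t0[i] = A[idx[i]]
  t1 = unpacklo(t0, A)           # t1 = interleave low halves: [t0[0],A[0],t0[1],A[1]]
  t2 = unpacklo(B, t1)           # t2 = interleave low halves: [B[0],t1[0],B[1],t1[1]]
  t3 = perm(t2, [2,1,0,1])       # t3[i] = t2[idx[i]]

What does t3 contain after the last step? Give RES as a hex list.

RES = [0xfb, 0xb3, 0x21, 0xb3]

  t0: b3 8e 8e b3
  t1: b3 8e 8e 7c
  t2: 21 b3 fb 8e
  t3: fb b3 21 b3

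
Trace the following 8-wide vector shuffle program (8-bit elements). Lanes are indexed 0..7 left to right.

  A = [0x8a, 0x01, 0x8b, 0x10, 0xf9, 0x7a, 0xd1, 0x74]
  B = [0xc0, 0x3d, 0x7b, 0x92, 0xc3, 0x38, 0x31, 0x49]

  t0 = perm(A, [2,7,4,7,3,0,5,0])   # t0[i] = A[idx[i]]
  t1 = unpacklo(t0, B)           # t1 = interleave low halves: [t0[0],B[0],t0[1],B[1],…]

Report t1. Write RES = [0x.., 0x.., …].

→ t0 |8b|74|f9|74|10|8a|7a|8a|
→ t1 |8b|c0|74|3d|f9|7b|74|92|

RES = [ 0x8b  0xc0  0x74  0x3d  0xf9  0x7b  0x74  0x92 ]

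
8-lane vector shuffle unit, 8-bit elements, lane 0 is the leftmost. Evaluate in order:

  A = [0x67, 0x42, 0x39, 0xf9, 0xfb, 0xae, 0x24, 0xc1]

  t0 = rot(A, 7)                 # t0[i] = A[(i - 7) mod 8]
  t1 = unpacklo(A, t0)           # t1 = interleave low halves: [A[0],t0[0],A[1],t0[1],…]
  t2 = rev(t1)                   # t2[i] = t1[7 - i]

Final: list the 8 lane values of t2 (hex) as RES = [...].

  t0: 42 39 f9 fb ae 24 c1 67
  t1: 67 42 42 39 39 f9 f9 fb
  t2: fb f9 f9 39 39 42 42 67

RES = [0xfb, 0xf9, 0xf9, 0x39, 0x39, 0x42, 0x42, 0x67]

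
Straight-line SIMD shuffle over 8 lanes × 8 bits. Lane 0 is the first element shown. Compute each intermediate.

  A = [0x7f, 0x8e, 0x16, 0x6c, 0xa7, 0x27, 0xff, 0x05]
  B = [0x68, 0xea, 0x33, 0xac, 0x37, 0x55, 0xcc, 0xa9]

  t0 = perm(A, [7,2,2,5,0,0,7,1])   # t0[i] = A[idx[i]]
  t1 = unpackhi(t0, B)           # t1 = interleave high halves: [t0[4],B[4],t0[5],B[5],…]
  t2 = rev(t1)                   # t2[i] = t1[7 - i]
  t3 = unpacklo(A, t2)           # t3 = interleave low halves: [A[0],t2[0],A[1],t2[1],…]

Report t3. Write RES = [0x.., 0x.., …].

t0 = [0x05, 0x16, 0x16, 0x27, 0x7f, 0x7f, 0x05, 0x8e]
t1 = [0x7f, 0x37, 0x7f, 0x55, 0x05, 0xcc, 0x8e, 0xa9]
t2 = [0xa9, 0x8e, 0xcc, 0x05, 0x55, 0x7f, 0x37, 0x7f]
t3 = [0x7f, 0xa9, 0x8e, 0x8e, 0x16, 0xcc, 0x6c, 0x05]

RES = [0x7f, 0xa9, 0x8e, 0x8e, 0x16, 0xcc, 0x6c, 0x05]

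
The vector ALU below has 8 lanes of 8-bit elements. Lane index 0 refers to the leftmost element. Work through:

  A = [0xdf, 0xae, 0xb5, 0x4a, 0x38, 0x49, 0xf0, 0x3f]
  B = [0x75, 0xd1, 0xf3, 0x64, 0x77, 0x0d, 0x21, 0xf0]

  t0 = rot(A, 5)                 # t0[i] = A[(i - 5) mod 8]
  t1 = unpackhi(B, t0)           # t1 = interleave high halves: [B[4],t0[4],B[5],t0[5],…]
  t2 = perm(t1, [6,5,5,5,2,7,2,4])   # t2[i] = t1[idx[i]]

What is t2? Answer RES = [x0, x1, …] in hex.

→ t0 |4a|38|49|f0|3f|df|ae|b5|
→ t1 |77|3f|0d|df|21|ae|f0|b5|
→ t2 |f0|ae|ae|ae|0d|b5|0d|21|

RES = [ 0xf0  0xae  0xae  0xae  0x0d  0xb5  0x0d  0x21 ]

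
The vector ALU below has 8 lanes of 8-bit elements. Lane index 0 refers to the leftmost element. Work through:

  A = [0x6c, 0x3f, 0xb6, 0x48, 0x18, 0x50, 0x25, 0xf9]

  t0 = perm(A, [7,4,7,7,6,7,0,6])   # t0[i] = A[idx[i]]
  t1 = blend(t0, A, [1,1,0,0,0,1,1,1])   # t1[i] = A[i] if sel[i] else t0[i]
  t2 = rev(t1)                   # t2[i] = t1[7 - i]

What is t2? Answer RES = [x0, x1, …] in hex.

RES = [0xf9, 0x25, 0x50, 0x25, 0xf9, 0xf9, 0x3f, 0x6c]

  t0: f9 18 f9 f9 25 f9 6c 25
  t1: 6c 3f f9 f9 25 50 25 f9
  t2: f9 25 50 25 f9 f9 3f 6c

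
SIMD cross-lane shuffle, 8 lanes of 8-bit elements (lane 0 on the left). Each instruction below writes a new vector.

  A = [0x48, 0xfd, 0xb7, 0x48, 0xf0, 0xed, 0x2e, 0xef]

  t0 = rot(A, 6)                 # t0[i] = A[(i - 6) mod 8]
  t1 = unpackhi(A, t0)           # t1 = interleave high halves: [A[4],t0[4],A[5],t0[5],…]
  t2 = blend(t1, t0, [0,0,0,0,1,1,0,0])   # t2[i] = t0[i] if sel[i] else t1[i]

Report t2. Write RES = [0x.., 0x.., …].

  t0: b7 48 f0 ed 2e ef 48 fd
  t1: f0 2e ed ef 2e 48 ef fd
  t2: f0 2e ed ef 2e ef ef fd

RES = [ 0xf0  0x2e  0xed  0xef  0x2e  0xef  0xef  0xfd ]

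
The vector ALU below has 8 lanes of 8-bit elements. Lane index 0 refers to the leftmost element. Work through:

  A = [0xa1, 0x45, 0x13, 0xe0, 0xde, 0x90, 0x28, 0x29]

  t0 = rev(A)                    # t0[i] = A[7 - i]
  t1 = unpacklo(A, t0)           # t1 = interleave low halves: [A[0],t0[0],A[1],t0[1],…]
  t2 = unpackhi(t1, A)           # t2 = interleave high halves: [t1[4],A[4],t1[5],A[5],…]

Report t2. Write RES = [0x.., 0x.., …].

RES = [0x13, 0xde, 0x90, 0x90, 0xe0, 0x28, 0xde, 0x29]

→ t0 |29|28|90|de|e0|13|45|a1|
→ t1 |a1|29|45|28|13|90|e0|de|
→ t2 |13|de|90|90|e0|28|de|29|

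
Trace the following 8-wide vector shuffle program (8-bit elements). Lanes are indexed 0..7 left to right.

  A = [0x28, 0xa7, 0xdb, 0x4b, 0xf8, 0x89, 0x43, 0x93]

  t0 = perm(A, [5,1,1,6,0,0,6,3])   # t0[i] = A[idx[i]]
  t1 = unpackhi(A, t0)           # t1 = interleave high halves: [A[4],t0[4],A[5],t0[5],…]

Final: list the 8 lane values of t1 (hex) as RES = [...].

→ t0 |89|a7|a7|43|28|28|43|4b|
→ t1 |f8|28|89|28|43|43|93|4b|

RES = [0xf8, 0x28, 0x89, 0x28, 0x43, 0x43, 0x93, 0x4b]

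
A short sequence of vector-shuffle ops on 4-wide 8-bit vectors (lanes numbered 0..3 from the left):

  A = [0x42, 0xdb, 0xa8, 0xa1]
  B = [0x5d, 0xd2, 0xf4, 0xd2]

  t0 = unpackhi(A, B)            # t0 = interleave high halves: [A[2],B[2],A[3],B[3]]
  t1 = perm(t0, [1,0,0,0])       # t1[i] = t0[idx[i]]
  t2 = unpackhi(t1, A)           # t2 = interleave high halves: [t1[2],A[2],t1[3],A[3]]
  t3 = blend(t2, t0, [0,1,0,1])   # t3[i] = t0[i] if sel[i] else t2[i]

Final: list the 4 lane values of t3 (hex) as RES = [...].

RES = [0xa8, 0xf4, 0xa8, 0xd2]

t0 = [0xa8, 0xf4, 0xa1, 0xd2]
t1 = [0xf4, 0xa8, 0xa8, 0xa8]
t2 = [0xa8, 0xa8, 0xa8, 0xa1]
t3 = [0xa8, 0xf4, 0xa8, 0xd2]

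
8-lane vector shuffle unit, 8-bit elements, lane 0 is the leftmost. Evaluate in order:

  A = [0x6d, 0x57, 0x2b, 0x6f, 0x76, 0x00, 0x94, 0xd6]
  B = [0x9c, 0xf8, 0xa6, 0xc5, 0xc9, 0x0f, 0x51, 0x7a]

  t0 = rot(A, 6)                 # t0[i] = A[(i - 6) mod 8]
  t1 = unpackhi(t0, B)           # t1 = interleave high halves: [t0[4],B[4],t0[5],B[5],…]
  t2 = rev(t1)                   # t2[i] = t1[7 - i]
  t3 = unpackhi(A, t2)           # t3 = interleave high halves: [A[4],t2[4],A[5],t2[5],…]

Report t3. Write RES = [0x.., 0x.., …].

RES = [0x76, 0x0f, 0x00, 0xd6, 0x94, 0xc9, 0xd6, 0x94]

→ t0 |2b|6f|76|00|94|d6|6d|57|
→ t1 |94|c9|d6|0f|6d|51|57|7a|
→ t2 |7a|57|51|6d|0f|d6|c9|94|
→ t3 |76|0f|00|d6|94|c9|d6|94|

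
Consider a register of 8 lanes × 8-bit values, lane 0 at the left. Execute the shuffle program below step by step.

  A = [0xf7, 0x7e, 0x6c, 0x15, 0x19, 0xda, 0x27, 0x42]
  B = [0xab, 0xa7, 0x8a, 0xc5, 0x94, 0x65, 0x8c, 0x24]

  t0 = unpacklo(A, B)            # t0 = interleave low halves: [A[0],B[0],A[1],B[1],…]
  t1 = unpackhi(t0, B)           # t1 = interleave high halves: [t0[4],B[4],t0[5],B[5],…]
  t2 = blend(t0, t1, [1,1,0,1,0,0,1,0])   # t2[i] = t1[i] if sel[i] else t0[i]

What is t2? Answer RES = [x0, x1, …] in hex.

RES = [0x6c, 0x94, 0x7e, 0x65, 0x6c, 0x8a, 0xc5, 0xc5]

  t0: f7 ab 7e a7 6c 8a 15 c5
  t1: 6c 94 8a 65 15 8c c5 24
  t2: 6c 94 7e 65 6c 8a c5 c5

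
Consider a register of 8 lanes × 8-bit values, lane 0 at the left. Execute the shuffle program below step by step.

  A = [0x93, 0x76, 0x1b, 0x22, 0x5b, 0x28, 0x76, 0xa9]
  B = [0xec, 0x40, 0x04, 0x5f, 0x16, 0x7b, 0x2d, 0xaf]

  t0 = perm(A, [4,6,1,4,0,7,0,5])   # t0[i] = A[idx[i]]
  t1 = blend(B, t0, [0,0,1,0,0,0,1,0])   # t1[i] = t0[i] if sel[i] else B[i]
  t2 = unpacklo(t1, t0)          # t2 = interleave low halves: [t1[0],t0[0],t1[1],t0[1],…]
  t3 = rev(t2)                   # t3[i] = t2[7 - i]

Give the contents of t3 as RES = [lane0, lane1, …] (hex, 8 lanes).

→ t0 |5b|76|76|5b|93|a9|93|28|
→ t1 |ec|40|76|5f|16|7b|93|af|
→ t2 |ec|5b|40|76|76|76|5f|5b|
→ t3 |5b|5f|76|76|76|40|5b|ec|

RES = [0x5b, 0x5f, 0x76, 0x76, 0x76, 0x40, 0x5b, 0xec]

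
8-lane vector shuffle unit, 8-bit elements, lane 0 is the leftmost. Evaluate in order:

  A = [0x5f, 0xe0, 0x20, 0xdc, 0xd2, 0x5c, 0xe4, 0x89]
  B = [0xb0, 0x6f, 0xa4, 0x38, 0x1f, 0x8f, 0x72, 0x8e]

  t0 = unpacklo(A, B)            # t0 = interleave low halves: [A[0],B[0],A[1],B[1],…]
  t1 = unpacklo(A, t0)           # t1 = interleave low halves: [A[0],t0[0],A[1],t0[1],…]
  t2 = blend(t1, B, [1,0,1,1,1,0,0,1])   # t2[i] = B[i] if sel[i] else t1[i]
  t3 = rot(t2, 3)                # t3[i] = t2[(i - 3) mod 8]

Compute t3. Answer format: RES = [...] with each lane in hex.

RES = [0xe0, 0xdc, 0x8e, 0xb0, 0x5f, 0xa4, 0x38, 0x1f]

→ t0 |5f|b0|e0|6f|20|a4|dc|38|
→ t1 |5f|5f|e0|b0|20|e0|dc|6f|
→ t2 |b0|5f|a4|38|1f|e0|dc|8e|
→ t3 |e0|dc|8e|b0|5f|a4|38|1f|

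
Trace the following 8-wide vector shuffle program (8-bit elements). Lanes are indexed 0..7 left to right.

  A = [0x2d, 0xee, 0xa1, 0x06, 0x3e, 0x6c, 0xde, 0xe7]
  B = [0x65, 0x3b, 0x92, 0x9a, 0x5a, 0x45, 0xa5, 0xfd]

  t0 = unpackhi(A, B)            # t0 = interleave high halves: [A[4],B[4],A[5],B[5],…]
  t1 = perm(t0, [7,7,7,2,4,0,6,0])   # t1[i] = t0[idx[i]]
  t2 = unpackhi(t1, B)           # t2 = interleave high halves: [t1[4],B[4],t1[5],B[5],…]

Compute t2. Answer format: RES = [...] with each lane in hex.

  t0: 3e 5a 6c 45 de a5 e7 fd
  t1: fd fd fd 6c de 3e e7 3e
  t2: de 5a 3e 45 e7 a5 3e fd

RES = [ 0xde  0x5a  0x3e  0x45  0xe7  0xa5  0x3e  0xfd ]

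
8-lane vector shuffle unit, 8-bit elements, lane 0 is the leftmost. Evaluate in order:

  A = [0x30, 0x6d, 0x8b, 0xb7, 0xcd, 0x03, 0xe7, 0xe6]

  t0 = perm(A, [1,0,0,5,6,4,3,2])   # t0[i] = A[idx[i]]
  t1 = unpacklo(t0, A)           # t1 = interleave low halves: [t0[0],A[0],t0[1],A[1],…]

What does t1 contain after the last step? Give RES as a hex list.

RES = [0x6d, 0x30, 0x30, 0x6d, 0x30, 0x8b, 0x03, 0xb7]

  t0: 6d 30 30 03 e7 cd b7 8b
  t1: 6d 30 30 6d 30 8b 03 b7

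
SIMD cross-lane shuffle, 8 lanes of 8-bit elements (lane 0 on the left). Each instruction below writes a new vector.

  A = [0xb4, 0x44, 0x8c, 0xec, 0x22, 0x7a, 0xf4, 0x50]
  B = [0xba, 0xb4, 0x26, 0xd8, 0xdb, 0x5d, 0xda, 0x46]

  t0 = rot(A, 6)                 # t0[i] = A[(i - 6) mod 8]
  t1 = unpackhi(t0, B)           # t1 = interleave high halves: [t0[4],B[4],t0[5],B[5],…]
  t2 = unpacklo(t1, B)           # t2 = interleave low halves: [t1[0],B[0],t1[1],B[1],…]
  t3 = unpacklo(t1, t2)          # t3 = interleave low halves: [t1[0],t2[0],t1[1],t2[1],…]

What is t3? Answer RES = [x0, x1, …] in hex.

  t0: 8c ec 22 7a f4 50 b4 44
  t1: f4 db 50 5d b4 da 44 46
  t2: f4 ba db b4 50 26 5d d8
  t3: f4 f4 db ba 50 db 5d b4

RES = [ 0xf4  0xf4  0xdb  0xba  0x50  0xdb  0x5d  0xb4 ]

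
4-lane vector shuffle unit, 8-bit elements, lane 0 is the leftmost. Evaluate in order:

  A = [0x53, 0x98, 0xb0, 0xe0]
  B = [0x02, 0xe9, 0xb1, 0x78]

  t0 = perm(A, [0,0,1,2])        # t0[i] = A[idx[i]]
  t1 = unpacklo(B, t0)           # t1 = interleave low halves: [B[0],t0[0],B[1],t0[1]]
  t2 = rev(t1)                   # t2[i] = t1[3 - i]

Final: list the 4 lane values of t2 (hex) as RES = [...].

RES = [ 0x53  0xe9  0x53  0x02 ]

t0 = [0x53, 0x53, 0x98, 0xb0]
t1 = [0x02, 0x53, 0xe9, 0x53]
t2 = [0x53, 0xe9, 0x53, 0x02]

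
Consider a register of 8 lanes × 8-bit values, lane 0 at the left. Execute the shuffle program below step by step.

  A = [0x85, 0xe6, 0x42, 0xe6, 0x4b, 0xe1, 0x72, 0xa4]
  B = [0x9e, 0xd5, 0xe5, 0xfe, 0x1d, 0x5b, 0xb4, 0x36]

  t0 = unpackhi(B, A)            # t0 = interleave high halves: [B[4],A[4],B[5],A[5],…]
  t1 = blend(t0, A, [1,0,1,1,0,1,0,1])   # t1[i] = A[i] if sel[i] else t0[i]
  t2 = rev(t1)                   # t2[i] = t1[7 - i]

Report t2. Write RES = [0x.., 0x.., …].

RES = [ 0xa4  0x36  0xe1  0xb4  0xe6  0x42  0x4b  0x85 ]

→ t0 |1d|4b|5b|e1|b4|72|36|a4|
→ t1 |85|4b|42|e6|b4|e1|36|a4|
→ t2 |a4|36|e1|b4|e6|42|4b|85|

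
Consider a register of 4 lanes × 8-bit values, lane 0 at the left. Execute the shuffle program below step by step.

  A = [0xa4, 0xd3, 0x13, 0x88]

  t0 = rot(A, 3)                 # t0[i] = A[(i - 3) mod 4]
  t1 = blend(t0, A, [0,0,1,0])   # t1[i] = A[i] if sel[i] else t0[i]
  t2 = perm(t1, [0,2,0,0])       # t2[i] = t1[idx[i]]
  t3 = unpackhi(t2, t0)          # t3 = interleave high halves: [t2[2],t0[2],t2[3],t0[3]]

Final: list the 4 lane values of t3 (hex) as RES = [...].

RES = [0xd3, 0x88, 0xd3, 0xa4]

t0 = [0xd3, 0x13, 0x88, 0xa4]
t1 = [0xd3, 0x13, 0x13, 0xa4]
t2 = [0xd3, 0x13, 0xd3, 0xd3]
t3 = [0xd3, 0x88, 0xd3, 0xa4]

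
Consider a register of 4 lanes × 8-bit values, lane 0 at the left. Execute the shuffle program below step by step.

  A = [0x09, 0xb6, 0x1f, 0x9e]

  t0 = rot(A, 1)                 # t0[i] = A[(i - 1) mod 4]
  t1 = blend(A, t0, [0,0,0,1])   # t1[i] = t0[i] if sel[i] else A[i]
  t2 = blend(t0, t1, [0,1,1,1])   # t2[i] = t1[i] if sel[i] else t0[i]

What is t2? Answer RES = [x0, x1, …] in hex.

RES = [ 0x9e  0xb6  0x1f  0x1f ]

  t0: 9e 09 b6 1f
  t1: 09 b6 1f 1f
  t2: 9e b6 1f 1f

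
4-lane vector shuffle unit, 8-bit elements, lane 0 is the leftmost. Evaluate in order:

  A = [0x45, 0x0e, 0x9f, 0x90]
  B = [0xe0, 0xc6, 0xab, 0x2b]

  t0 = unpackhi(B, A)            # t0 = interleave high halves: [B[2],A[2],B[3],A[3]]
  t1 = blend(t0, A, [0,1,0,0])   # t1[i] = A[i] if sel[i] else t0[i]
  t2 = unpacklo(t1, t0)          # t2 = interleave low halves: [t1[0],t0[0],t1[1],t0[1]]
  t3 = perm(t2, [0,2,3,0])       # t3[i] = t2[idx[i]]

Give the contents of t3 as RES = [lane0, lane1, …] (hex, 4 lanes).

t0 = [0xab, 0x9f, 0x2b, 0x90]
t1 = [0xab, 0x0e, 0x2b, 0x90]
t2 = [0xab, 0xab, 0x0e, 0x9f]
t3 = [0xab, 0x0e, 0x9f, 0xab]

RES = [ 0xab  0x0e  0x9f  0xab ]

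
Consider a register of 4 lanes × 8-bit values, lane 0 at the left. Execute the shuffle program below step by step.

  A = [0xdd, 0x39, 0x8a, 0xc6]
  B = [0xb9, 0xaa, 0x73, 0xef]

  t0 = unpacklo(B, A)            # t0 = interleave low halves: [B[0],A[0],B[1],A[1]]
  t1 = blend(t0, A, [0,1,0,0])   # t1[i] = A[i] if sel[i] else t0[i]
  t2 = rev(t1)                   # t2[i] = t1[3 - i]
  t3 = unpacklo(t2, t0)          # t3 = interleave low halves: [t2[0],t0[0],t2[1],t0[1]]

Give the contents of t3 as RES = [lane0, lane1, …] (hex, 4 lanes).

→ t0 |b9|dd|aa|39|
→ t1 |b9|39|aa|39|
→ t2 |39|aa|39|b9|
→ t3 |39|b9|aa|dd|

RES = [0x39, 0xb9, 0xaa, 0xdd]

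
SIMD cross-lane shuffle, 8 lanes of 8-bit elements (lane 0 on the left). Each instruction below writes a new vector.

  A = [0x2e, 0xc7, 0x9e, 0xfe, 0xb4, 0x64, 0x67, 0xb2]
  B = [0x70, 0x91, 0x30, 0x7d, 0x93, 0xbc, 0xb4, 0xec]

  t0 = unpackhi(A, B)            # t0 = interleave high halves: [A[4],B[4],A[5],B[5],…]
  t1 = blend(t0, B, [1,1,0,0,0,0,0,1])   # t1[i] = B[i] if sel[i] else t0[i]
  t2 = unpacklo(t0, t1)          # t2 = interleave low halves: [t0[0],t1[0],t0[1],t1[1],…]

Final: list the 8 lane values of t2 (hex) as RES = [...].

RES = [ 0xb4  0x70  0x93  0x91  0x64  0x64  0xbc  0xbc ]

t0 = [0xb4, 0x93, 0x64, 0xbc, 0x67, 0xb4, 0xb2, 0xec]
t1 = [0x70, 0x91, 0x64, 0xbc, 0x67, 0xb4, 0xb2, 0xec]
t2 = [0xb4, 0x70, 0x93, 0x91, 0x64, 0x64, 0xbc, 0xbc]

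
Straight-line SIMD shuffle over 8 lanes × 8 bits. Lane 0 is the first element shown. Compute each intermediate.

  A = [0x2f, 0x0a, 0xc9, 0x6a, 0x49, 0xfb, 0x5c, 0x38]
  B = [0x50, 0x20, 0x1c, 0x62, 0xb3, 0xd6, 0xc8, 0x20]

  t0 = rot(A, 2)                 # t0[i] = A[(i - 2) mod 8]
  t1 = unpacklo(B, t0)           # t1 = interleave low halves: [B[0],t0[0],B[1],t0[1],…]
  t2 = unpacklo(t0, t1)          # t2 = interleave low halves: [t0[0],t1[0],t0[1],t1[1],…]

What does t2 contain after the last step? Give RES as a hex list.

RES = [0x5c, 0x50, 0x38, 0x5c, 0x2f, 0x20, 0x0a, 0x38]

→ t0 |5c|38|2f|0a|c9|6a|49|fb|
→ t1 |50|5c|20|38|1c|2f|62|0a|
→ t2 |5c|50|38|5c|2f|20|0a|38|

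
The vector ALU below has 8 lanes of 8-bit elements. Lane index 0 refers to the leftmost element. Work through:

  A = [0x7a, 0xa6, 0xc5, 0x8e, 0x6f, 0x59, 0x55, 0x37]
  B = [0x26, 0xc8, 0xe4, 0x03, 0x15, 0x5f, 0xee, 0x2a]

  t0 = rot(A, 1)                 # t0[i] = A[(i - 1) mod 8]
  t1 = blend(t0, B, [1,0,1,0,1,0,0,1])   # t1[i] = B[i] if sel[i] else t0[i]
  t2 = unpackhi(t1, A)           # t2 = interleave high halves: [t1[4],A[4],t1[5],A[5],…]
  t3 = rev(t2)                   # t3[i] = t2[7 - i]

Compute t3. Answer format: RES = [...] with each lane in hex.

RES = [0x37, 0x2a, 0x55, 0x59, 0x59, 0x6f, 0x6f, 0x15]

  t0: 37 7a a6 c5 8e 6f 59 55
  t1: 26 7a e4 c5 15 6f 59 2a
  t2: 15 6f 6f 59 59 55 2a 37
  t3: 37 2a 55 59 59 6f 6f 15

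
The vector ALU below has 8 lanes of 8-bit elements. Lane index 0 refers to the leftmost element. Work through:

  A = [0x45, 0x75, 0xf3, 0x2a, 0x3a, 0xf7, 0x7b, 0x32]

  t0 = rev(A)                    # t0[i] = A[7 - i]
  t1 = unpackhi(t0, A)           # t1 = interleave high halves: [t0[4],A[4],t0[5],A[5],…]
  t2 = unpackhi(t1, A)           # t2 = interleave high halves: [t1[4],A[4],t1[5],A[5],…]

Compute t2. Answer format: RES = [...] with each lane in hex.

t0 = [0x32, 0x7b, 0xf7, 0x3a, 0x2a, 0xf3, 0x75, 0x45]
t1 = [0x2a, 0x3a, 0xf3, 0xf7, 0x75, 0x7b, 0x45, 0x32]
t2 = [0x75, 0x3a, 0x7b, 0xf7, 0x45, 0x7b, 0x32, 0x32]

RES = [0x75, 0x3a, 0x7b, 0xf7, 0x45, 0x7b, 0x32, 0x32]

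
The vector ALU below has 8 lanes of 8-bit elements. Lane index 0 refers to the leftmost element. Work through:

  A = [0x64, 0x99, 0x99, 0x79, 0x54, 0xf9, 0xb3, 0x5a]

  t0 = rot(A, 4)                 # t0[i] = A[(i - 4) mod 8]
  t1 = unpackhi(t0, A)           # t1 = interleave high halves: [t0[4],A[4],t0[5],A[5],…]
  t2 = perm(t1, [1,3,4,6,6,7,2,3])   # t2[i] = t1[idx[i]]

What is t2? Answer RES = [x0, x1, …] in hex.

RES = [ 0x54  0xf9  0x99  0x79  0x79  0x5a  0x99  0xf9 ]

  t0: 54 f9 b3 5a 64 99 99 79
  t1: 64 54 99 f9 99 b3 79 5a
  t2: 54 f9 99 79 79 5a 99 f9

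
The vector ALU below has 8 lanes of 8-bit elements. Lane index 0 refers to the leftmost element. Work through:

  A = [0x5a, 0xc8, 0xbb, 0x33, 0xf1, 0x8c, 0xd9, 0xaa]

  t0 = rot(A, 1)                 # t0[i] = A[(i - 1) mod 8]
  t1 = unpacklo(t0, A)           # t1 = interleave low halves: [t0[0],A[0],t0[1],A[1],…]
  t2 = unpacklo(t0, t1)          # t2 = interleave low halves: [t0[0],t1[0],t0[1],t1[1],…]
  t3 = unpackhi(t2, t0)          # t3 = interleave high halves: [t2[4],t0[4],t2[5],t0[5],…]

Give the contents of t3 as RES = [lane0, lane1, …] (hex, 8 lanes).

RES = [ 0xc8  0x33  0x5a  0xf1  0xbb  0x8c  0xc8  0xd9 ]

  t0: aa 5a c8 bb 33 f1 8c d9
  t1: aa 5a 5a c8 c8 bb bb 33
  t2: aa aa 5a 5a c8 5a bb c8
  t3: c8 33 5a f1 bb 8c c8 d9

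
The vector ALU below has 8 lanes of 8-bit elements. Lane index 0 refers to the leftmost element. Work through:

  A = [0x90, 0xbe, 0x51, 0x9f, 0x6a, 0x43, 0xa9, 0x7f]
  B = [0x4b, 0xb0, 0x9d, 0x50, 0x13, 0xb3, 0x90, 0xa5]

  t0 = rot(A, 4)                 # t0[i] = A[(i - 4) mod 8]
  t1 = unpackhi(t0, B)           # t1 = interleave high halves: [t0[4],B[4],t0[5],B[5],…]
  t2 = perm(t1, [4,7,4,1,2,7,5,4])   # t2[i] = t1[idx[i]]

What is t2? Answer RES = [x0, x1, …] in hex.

t0 = [0x6a, 0x43, 0xa9, 0x7f, 0x90, 0xbe, 0x51, 0x9f]
t1 = [0x90, 0x13, 0xbe, 0xb3, 0x51, 0x90, 0x9f, 0xa5]
t2 = [0x51, 0xa5, 0x51, 0x13, 0xbe, 0xa5, 0x90, 0x51]

RES = [0x51, 0xa5, 0x51, 0x13, 0xbe, 0xa5, 0x90, 0x51]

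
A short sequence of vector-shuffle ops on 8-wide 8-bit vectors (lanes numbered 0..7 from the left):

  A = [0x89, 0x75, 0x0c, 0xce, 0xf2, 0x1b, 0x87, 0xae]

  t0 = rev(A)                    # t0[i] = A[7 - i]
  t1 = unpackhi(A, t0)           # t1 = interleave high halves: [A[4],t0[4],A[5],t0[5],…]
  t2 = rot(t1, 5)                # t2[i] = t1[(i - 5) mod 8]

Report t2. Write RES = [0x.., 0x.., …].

  t0: ae 87 1b f2 ce 0c 75 89
  t1: f2 ce 1b 0c 87 75 ae 89
  t2: 0c 87 75 ae 89 f2 ce 1b

RES = [ 0x0c  0x87  0x75  0xae  0x89  0xf2  0xce  0x1b ]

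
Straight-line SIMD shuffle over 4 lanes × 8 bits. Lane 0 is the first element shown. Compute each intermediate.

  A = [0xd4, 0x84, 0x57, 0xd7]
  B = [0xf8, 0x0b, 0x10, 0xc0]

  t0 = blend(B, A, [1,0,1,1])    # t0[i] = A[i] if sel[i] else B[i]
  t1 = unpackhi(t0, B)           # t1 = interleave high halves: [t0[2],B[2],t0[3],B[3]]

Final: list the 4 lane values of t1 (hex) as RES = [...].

  t0: d4 0b 57 d7
  t1: 57 10 d7 c0

RES = [ 0x57  0x10  0xd7  0xc0 ]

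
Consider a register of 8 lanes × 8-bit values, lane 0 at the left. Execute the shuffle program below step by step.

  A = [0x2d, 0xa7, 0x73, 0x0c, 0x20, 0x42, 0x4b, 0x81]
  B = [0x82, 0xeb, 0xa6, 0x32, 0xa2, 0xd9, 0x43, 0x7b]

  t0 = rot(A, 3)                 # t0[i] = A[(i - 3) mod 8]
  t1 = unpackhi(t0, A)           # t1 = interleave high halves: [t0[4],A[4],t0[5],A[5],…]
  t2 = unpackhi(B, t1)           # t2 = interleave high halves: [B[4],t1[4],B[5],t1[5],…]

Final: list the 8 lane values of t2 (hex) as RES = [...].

RES = [ 0xa2  0x0c  0xd9  0x4b  0x43  0x20  0x7b  0x81 ]

t0 = [0x42, 0x4b, 0x81, 0x2d, 0xa7, 0x73, 0x0c, 0x20]
t1 = [0xa7, 0x20, 0x73, 0x42, 0x0c, 0x4b, 0x20, 0x81]
t2 = [0xa2, 0x0c, 0xd9, 0x4b, 0x43, 0x20, 0x7b, 0x81]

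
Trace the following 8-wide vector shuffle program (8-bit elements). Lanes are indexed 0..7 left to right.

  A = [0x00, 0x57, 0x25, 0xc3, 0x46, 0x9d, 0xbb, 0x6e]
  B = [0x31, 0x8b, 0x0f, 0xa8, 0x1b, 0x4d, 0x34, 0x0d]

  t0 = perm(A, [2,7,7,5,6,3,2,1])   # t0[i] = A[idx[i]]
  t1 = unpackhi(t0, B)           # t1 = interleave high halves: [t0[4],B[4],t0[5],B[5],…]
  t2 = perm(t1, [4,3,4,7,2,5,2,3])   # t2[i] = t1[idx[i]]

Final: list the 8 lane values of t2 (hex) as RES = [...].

RES = [ 0x25  0x4d  0x25  0x0d  0xc3  0x34  0xc3  0x4d ]

t0 = [0x25, 0x6e, 0x6e, 0x9d, 0xbb, 0xc3, 0x25, 0x57]
t1 = [0xbb, 0x1b, 0xc3, 0x4d, 0x25, 0x34, 0x57, 0x0d]
t2 = [0x25, 0x4d, 0x25, 0x0d, 0xc3, 0x34, 0xc3, 0x4d]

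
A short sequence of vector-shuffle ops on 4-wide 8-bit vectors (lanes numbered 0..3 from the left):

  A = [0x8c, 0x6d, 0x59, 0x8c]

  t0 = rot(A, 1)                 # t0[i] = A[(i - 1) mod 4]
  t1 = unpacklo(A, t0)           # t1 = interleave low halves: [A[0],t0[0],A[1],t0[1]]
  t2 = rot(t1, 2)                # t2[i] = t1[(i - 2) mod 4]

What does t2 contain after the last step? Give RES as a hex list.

RES = [ 0x6d  0x8c  0x8c  0x8c ]

→ t0 |8c|8c|6d|59|
→ t1 |8c|8c|6d|8c|
→ t2 |6d|8c|8c|8c|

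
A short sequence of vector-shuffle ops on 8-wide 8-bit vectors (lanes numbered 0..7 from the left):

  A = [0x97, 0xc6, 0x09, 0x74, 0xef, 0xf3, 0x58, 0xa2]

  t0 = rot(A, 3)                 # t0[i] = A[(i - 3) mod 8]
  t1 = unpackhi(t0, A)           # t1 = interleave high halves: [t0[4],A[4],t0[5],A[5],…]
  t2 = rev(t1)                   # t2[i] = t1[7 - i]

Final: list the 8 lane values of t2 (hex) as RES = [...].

RES = [ 0xa2  0xef  0x58  0x74  0xf3  0x09  0xef  0xc6 ]

  t0: f3 58 a2 97 c6 09 74 ef
  t1: c6 ef 09 f3 74 58 ef a2
  t2: a2 ef 58 74 f3 09 ef c6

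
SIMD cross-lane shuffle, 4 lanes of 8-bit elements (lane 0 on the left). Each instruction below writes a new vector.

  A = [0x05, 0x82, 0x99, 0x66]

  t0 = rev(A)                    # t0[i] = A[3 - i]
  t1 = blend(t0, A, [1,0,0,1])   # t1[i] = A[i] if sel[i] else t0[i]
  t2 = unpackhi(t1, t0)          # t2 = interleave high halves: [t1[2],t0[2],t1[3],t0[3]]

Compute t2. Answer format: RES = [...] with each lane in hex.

RES = [0x82, 0x82, 0x66, 0x05]

t0 = [0x66, 0x99, 0x82, 0x05]
t1 = [0x05, 0x99, 0x82, 0x66]
t2 = [0x82, 0x82, 0x66, 0x05]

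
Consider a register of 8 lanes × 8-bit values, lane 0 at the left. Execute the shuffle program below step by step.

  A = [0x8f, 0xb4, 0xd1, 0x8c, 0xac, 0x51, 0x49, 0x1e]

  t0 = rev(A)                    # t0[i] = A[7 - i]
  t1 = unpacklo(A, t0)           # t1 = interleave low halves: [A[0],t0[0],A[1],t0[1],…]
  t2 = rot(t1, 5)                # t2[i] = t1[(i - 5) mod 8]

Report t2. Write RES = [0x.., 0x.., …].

RES = [0x49, 0xd1, 0x51, 0x8c, 0xac, 0x8f, 0x1e, 0xb4]

→ t0 |1e|49|51|ac|8c|d1|b4|8f|
→ t1 |8f|1e|b4|49|d1|51|8c|ac|
→ t2 |49|d1|51|8c|ac|8f|1e|b4|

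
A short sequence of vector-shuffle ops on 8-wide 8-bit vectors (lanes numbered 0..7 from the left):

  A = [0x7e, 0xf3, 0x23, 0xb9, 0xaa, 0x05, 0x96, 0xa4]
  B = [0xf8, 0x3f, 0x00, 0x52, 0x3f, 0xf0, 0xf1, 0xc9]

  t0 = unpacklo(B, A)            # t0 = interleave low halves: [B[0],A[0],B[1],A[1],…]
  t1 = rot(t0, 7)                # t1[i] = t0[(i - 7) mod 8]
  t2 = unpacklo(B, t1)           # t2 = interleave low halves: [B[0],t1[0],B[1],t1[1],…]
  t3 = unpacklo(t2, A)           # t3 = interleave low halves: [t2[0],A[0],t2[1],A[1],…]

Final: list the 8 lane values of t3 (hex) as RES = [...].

t0 = [0xf8, 0x7e, 0x3f, 0xf3, 0x00, 0x23, 0x52, 0xb9]
t1 = [0x7e, 0x3f, 0xf3, 0x00, 0x23, 0x52, 0xb9, 0xf8]
t2 = [0xf8, 0x7e, 0x3f, 0x3f, 0x00, 0xf3, 0x52, 0x00]
t3 = [0xf8, 0x7e, 0x7e, 0xf3, 0x3f, 0x23, 0x3f, 0xb9]

RES = [ 0xf8  0x7e  0x7e  0xf3  0x3f  0x23  0x3f  0xb9 ]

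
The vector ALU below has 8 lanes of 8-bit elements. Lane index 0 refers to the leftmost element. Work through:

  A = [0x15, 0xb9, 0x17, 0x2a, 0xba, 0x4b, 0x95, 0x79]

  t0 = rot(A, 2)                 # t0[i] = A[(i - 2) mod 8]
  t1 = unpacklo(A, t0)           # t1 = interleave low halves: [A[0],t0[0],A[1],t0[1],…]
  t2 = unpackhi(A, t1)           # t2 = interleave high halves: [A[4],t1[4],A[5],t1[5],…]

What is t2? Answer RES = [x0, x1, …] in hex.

  t0: 95 79 15 b9 17 2a ba 4b
  t1: 15 95 b9 79 17 15 2a b9
  t2: ba 17 4b 15 95 2a 79 b9

RES = [ 0xba  0x17  0x4b  0x15  0x95  0x2a  0x79  0xb9 ]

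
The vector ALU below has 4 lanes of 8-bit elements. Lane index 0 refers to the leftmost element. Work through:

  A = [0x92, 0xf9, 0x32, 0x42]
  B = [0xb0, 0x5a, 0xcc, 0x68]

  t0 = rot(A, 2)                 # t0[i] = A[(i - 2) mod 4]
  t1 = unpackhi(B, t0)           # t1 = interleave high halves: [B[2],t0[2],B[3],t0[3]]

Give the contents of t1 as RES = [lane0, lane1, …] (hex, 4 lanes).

RES = [0xcc, 0x92, 0x68, 0xf9]

  t0: 32 42 92 f9
  t1: cc 92 68 f9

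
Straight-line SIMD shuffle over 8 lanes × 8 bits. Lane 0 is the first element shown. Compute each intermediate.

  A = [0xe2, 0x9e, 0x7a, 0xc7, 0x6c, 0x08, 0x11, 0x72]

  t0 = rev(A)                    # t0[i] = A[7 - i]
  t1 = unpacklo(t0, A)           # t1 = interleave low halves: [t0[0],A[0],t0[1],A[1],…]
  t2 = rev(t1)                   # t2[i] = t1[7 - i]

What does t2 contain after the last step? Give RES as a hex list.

RES = [0xc7, 0x6c, 0x7a, 0x08, 0x9e, 0x11, 0xe2, 0x72]

t0 = [0x72, 0x11, 0x08, 0x6c, 0xc7, 0x7a, 0x9e, 0xe2]
t1 = [0x72, 0xe2, 0x11, 0x9e, 0x08, 0x7a, 0x6c, 0xc7]
t2 = [0xc7, 0x6c, 0x7a, 0x08, 0x9e, 0x11, 0xe2, 0x72]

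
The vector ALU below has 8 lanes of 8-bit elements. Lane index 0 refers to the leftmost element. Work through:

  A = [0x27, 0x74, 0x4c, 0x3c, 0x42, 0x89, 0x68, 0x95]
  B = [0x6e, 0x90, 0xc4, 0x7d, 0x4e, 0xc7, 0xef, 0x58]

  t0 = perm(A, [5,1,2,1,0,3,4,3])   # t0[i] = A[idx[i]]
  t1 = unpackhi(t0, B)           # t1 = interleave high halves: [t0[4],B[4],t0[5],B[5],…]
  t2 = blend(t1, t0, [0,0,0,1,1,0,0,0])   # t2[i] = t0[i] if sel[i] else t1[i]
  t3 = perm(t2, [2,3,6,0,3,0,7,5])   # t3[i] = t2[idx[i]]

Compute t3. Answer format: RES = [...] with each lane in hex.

RES = [ 0x3c  0x74  0x3c  0x27  0x74  0x27  0x58  0xef ]

→ t0 |89|74|4c|74|27|3c|42|3c|
→ t1 |27|4e|3c|c7|42|ef|3c|58|
→ t2 |27|4e|3c|74|27|ef|3c|58|
→ t3 |3c|74|3c|27|74|27|58|ef|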